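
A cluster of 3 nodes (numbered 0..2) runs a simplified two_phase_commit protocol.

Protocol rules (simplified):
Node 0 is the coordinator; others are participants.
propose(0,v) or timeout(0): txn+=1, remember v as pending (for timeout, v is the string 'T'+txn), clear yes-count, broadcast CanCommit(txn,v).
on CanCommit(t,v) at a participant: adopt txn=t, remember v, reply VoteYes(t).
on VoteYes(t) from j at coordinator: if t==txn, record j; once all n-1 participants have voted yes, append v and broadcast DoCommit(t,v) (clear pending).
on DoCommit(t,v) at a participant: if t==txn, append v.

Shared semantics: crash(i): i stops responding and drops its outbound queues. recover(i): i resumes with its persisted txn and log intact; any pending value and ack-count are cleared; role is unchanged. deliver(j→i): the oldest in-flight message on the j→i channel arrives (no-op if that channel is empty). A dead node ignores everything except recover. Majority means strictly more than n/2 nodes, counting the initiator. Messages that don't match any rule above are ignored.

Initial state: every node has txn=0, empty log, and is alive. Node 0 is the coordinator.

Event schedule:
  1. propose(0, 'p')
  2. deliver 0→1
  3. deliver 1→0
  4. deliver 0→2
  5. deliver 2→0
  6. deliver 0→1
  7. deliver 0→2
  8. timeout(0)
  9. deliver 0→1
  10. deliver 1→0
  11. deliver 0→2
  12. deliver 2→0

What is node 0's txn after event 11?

[1] propose(0,'p') → N0(coor t1 [-])
[2] deliver 0→1 → N1(part t1 [-])
[3] deliver 1→0 → ∅
[4] deliver 0→2 → N2(part t1 [-])
[5] deliver 2→0 → N0(coor t1 [p])
[6] deliver 0→1 → N1(part t1 [p])
[7] deliver 0→2 → N2(part t1 [p])
[8] timeout(0) → N0(coor t2 [p])
[9] deliver 0→1 → N1(part t2 [p])
[10] deliver 1→0 → ∅
[11] deliver 0→2 → N2(part t2 [p])

2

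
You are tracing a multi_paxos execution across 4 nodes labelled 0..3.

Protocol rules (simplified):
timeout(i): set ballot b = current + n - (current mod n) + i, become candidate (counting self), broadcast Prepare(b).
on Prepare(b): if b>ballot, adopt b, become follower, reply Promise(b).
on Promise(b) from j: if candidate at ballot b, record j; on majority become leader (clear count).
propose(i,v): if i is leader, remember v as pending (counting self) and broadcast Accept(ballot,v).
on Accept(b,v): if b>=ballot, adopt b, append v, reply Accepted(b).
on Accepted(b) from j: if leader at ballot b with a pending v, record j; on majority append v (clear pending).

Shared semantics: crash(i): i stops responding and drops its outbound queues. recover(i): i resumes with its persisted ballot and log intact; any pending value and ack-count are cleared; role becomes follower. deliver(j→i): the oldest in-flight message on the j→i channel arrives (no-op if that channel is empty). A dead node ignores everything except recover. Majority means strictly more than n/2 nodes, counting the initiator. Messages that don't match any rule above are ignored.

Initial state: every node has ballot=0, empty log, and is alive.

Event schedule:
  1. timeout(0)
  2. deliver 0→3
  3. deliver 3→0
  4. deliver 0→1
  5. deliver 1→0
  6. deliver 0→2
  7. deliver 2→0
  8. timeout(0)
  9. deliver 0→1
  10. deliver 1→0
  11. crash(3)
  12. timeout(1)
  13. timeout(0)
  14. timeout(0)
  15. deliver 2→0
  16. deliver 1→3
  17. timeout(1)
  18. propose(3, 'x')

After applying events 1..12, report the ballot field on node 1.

13

after 1 — timeout(0): n0:cand/b4/[-]
after 2 — deliver 0→3: n3:foll/b4/[-]
after 3 — deliver 3→0: ·
after 4 — deliver 0→1: n1:foll/b4/[-]
after 5 — deliver 1→0: n0:lead/b4/[-]
after 6 — deliver 0→2: n2:foll/b4/[-]
after 7 — deliver 2→0: ·
after 8 — timeout(0): n0:cand/b8/[-]
after 9 — deliver 0→1: n1:foll/b8/[-]
after 10 — deliver 1→0: ·
after 11 — crash(3): n3:✗foll/b4/[-]
after 12 — timeout(1): n1:cand/b13/[-]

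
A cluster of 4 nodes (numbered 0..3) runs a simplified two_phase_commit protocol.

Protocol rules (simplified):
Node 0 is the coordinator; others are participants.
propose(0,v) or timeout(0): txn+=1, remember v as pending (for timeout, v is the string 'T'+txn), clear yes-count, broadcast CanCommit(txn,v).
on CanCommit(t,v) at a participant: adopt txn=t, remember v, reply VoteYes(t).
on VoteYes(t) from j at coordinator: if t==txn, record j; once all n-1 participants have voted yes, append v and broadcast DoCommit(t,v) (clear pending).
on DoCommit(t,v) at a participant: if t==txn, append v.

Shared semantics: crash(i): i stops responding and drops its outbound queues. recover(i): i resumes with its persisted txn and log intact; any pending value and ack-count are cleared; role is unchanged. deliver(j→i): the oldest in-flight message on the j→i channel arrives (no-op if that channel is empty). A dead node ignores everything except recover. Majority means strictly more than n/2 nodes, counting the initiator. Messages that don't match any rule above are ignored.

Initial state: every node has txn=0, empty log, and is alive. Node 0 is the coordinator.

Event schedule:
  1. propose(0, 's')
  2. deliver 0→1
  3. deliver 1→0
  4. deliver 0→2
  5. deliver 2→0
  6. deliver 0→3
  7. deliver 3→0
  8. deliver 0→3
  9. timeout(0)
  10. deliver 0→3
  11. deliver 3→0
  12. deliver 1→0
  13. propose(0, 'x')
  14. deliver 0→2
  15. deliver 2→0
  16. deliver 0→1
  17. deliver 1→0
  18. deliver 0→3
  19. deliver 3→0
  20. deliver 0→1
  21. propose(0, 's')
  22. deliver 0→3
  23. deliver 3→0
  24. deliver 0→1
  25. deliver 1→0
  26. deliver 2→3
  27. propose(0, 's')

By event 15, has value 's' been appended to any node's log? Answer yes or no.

yes

1. propose(0,'s'):  <0:coor t1 ->
2. deliver 0→1:  <1:part t1 ->
3. deliver 1→0:  nop
4. deliver 0→2:  <2:part t1 ->
5. deliver 2→0:  nop
6. deliver 0→3:  <3:part t1 ->
7. deliver 3→0:  <0:coor t1 s>
8. deliver 0→3:  <3:part t1 s>
9. timeout(0):  <0:coor t2 s>
10. deliver 0→3:  <3:part t2 s>
11. deliver 3→0:  nop
12. deliver 1→0:  nop
13. propose(0,'x'):  <0:coor t3 s>
14. deliver 0→2:  <2:part t1 s>
15. deliver 2→0:  nop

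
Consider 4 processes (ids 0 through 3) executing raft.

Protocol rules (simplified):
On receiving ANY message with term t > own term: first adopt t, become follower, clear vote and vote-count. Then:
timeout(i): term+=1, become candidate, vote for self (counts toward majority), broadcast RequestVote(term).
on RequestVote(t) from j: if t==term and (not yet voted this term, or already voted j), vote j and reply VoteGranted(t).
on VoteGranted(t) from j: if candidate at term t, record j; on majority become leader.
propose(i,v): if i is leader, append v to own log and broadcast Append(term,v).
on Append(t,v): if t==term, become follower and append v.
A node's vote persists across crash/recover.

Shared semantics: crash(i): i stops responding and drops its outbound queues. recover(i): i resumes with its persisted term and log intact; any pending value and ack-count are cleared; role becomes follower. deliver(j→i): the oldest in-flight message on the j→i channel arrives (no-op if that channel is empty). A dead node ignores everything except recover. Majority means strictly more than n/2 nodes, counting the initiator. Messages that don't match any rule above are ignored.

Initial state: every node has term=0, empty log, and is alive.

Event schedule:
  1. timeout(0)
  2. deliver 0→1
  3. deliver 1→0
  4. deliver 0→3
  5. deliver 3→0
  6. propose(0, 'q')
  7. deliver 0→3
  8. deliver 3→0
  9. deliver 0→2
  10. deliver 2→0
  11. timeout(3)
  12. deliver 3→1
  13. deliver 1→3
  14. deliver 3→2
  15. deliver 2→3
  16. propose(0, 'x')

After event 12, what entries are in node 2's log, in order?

[1] timeout(0) → N0(cand t1 [-])
[2] deliver 0→1 → N1(foll t1 [-])
[3] deliver 1→0 → ∅
[4] deliver 0→3 → N3(foll t1 [-])
[5] deliver 3→0 → N0(lead t1 [-])
[6] propose(0,'q') → N0(lead t1 [q])
[7] deliver 0→3 → N3(foll t1 [q])
[8] deliver 3→0 → ∅
[9] deliver 0→2 → N2(foll t1 [-])
[10] deliver 2→0 → ∅
[11] timeout(3) → N3(cand t2 [q])
[12] deliver 3→1 → N1(foll t2 [-])

empty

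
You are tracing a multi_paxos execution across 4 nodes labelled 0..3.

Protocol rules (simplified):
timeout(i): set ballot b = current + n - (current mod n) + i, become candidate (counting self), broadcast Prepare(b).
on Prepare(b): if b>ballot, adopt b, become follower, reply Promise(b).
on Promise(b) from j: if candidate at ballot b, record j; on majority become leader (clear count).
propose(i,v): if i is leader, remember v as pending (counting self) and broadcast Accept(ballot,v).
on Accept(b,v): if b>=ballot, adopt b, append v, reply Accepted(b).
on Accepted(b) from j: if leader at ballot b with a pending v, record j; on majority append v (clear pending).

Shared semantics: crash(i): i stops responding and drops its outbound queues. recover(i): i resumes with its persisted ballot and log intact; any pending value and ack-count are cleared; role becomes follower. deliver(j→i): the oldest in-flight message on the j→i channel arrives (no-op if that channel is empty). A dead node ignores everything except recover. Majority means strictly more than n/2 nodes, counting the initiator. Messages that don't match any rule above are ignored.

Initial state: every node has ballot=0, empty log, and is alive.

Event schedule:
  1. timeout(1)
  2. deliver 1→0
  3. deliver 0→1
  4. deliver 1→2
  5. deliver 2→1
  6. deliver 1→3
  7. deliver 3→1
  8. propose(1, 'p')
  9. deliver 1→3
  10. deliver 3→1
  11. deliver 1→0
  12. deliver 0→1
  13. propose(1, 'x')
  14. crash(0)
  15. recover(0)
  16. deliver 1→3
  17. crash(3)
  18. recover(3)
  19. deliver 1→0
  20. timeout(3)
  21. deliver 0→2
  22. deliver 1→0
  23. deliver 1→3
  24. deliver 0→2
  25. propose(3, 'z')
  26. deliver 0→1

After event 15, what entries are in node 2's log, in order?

1. timeout(1):  <1:cand b5 ->
2. deliver 1→0:  <0:foll b5 ->
3. deliver 0→1:  nop
4. deliver 1→2:  <2:foll b5 ->
5. deliver 2→1:  <1:lead b5 ->
6. deliver 1→3:  <3:foll b5 ->
7. deliver 3→1:  nop
8. propose(1,'p'):  nop
9. deliver 1→3:  <3:foll b5 p>
10. deliver 3→1:  nop
11. deliver 1→0:  <0:foll b5 p>
12. deliver 0→1:  <1:lead b5 p>
13. propose(1,'x'):  nop
14. crash(0):  <0:✗foll b5 p>
15. recover(0):  <0:foll b5 p>

empty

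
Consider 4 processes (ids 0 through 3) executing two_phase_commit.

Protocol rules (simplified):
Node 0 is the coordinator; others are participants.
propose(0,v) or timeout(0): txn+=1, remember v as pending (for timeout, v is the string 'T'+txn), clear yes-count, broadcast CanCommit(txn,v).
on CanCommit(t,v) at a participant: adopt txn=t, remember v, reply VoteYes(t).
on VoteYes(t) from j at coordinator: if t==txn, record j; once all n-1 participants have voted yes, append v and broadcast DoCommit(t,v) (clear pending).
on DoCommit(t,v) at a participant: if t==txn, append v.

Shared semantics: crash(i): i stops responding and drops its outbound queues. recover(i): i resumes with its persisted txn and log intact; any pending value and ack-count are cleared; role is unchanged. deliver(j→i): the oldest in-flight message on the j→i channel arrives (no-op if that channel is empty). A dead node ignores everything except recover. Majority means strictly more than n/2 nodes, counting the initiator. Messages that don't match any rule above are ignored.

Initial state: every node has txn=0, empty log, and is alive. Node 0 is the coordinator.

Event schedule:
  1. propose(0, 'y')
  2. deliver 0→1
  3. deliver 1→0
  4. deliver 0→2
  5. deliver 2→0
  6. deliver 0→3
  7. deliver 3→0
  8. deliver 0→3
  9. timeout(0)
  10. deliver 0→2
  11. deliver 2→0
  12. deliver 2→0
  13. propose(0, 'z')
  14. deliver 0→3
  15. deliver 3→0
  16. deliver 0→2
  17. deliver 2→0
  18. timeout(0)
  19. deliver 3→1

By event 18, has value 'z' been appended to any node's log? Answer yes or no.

e1 propose(0,'y'): 0[coor,t=1,-]
e2 deliver 0→1: 1[part,t=1,-]
e3 deliver 1→0: ·
e4 deliver 0→2: 2[part,t=1,-]
e5 deliver 2→0: ·
e6 deliver 0→3: 3[part,t=1,-]
e7 deliver 3→0: 0[coor,t=1,y]
e8 deliver 0→3: 3[part,t=1,y]
e9 timeout(0): 0[coor,t=2,y]
e10 deliver 0→2: 2[part,t=1,y]
e11 deliver 2→0: ·
e12 deliver 2→0: ·
e13 propose(0,'z'): 0[coor,t=3,y]
e14 deliver 0→3: 3[part,t=2,y]
e15 deliver 3→0: ·
e16 deliver 0→2: 2[part,t=2,y]
e17 deliver 2→0: ·
e18 timeout(0): 0[coor,t=4,y]

no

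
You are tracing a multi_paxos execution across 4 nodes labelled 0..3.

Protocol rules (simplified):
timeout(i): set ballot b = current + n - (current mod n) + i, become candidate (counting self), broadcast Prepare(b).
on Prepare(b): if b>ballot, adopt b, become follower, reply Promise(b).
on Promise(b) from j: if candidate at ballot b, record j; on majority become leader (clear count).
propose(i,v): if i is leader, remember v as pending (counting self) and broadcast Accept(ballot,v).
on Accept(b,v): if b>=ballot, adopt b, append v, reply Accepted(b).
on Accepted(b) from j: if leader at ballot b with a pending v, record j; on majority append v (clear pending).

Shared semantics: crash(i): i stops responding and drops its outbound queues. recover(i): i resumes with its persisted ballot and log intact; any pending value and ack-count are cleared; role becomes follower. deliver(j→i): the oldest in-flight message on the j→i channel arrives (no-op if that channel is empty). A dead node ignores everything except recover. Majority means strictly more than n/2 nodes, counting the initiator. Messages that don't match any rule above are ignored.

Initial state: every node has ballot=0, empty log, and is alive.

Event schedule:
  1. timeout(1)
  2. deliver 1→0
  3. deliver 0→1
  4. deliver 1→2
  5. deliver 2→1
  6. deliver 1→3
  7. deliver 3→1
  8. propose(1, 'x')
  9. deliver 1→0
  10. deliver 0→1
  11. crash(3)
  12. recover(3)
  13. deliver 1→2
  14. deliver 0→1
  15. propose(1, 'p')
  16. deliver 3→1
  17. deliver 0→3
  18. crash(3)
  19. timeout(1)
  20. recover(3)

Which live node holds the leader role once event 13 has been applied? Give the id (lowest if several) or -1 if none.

1

after 1 — timeout(1): n1:cand/b5/[-]
after 2 — deliver 1→0: n0:foll/b5/[-]
after 3 — deliver 0→1: ·
after 4 — deliver 1→2: n2:foll/b5/[-]
after 5 — deliver 2→1: n1:lead/b5/[-]
after 6 — deliver 1→3: n3:foll/b5/[-]
after 7 — deliver 3→1: ·
after 8 — propose(1,'x'): ·
after 9 — deliver 1→0: n0:foll/b5/[x]
after 10 — deliver 0→1: ·
after 11 — crash(3): n3:✗foll/b5/[-]
after 12 — recover(3): n3:foll/b5/[-]
after 13 — deliver 1→2: n2:foll/b5/[x]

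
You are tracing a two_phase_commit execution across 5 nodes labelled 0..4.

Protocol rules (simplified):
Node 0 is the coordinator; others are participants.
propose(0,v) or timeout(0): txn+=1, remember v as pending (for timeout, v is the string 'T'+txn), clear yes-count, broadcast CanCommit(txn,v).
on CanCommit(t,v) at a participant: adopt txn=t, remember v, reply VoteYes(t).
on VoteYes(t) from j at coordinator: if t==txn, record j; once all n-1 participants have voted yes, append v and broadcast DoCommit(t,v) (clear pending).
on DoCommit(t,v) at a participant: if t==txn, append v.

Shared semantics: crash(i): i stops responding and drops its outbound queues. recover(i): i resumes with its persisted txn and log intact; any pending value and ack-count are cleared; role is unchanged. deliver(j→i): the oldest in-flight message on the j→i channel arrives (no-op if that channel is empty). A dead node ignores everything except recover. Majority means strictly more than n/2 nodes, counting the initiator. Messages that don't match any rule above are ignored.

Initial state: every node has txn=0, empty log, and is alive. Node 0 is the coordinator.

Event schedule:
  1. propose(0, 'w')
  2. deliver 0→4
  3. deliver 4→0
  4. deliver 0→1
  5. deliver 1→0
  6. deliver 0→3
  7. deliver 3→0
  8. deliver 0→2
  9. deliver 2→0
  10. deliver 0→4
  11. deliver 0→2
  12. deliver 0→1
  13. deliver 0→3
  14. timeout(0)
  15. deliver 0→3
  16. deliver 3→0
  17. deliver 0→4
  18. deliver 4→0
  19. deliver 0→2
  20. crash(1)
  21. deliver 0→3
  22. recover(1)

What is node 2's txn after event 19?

2

[1] propose(0,'w') → N0(coor t1 [-])
[2] deliver 0→4 → N4(part t1 [-])
[3] deliver 4→0 → ∅
[4] deliver 0→1 → N1(part t1 [-])
[5] deliver 1→0 → ∅
[6] deliver 0→3 → N3(part t1 [-])
[7] deliver 3→0 → ∅
[8] deliver 0→2 → N2(part t1 [-])
[9] deliver 2→0 → N0(coor t1 [w])
[10] deliver 0→4 → N4(part t1 [w])
[11] deliver 0→2 → N2(part t1 [w])
[12] deliver 0→1 → N1(part t1 [w])
[13] deliver 0→3 → N3(part t1 [w])
[14] timeout(0) → N0(coor t2 [w])
[15] deliver 0→3 → N3(part t2 [w])
[16] deliver 3→0 → ∅
[17] deliver 0→4 → N4(part t2 [w])
[18] deliver 4→0 → ∅
[19] deliver 0→2 → N2(part t2 [w])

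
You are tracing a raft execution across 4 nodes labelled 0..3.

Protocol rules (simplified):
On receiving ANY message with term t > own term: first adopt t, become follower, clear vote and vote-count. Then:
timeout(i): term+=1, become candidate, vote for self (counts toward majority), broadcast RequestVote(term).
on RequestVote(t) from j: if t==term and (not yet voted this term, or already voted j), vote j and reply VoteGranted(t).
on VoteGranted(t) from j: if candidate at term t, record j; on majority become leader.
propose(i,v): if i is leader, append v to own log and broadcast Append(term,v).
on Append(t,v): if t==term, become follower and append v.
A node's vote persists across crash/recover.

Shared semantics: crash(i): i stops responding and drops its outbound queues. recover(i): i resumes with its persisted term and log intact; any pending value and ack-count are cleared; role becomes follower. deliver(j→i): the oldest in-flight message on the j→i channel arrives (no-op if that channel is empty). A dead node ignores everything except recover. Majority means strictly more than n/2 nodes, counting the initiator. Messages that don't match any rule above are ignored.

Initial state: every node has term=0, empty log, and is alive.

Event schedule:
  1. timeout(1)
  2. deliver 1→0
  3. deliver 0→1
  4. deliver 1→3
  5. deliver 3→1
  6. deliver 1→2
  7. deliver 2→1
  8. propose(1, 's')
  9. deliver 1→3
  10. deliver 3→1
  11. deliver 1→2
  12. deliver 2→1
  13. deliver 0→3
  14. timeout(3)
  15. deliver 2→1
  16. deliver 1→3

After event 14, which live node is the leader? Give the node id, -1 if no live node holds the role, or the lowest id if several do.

1. timeout(1):  <1:cand t1 ->
2. deliver 1→0:  <0:foll t1 ->
3. deliver 0→1:  nop
4. deliver 1→3:  <3:foll t1 ->
5. deliver 3→1:  <1:lead t1 ->
6. deliver 1→2:  <2:foll t1 ->
7. deliver 2→1:  nop
8. propose(1,'s'):  <1:lead t1 s>
9. deliver 1→3:  <3:foll t1 s>
10. deliver 3→1:  nop
11. deliver 1→2:  <2:foll t1 s>
12. deliver 2→1:  nop
13. deliver 0→3:  nop
14. timeout(3):  <3:cand t2 s>

1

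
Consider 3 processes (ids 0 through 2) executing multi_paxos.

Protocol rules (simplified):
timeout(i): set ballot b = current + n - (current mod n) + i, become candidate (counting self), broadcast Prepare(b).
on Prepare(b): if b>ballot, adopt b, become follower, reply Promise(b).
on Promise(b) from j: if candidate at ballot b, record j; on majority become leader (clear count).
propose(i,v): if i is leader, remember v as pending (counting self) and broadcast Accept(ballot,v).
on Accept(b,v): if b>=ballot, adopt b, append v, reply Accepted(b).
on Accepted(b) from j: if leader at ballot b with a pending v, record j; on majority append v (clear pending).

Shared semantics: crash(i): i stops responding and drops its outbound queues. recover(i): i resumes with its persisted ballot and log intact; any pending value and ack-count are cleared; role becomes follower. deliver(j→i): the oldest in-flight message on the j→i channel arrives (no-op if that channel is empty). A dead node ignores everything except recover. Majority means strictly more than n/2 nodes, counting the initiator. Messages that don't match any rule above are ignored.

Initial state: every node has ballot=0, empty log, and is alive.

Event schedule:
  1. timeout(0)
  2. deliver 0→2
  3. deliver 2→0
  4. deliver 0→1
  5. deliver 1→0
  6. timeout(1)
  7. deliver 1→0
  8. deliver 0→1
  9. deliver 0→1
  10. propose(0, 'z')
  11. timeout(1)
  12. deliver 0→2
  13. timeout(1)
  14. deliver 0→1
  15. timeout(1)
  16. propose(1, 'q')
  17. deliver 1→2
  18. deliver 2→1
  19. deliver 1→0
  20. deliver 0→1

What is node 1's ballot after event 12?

10

step 1 timeout(0): 0={cand,b=3,log=-}
step 2 deliver 0→2: 2={foll,b=3,log=-}
step 3 deliver 2→0: 0={lead,b=3,log=-}
step 4 deliver 0→1: 1={foll,b=3,log=-}
step 5 deliver 1→0: —
step 6 timeout(1): 1={cand,b=7,log=-}
step 7 deliver 1→0: 0={foll,b=7,log=-}
step 8 deliver 0→1: 1={lead,b=7,log=-}
step 9 deliver 0→1: —
step 10 propose(0,'z'): —
step 11 timeout(1): 1={cand,b=10,log=-}
step 12 deliver 0→2: —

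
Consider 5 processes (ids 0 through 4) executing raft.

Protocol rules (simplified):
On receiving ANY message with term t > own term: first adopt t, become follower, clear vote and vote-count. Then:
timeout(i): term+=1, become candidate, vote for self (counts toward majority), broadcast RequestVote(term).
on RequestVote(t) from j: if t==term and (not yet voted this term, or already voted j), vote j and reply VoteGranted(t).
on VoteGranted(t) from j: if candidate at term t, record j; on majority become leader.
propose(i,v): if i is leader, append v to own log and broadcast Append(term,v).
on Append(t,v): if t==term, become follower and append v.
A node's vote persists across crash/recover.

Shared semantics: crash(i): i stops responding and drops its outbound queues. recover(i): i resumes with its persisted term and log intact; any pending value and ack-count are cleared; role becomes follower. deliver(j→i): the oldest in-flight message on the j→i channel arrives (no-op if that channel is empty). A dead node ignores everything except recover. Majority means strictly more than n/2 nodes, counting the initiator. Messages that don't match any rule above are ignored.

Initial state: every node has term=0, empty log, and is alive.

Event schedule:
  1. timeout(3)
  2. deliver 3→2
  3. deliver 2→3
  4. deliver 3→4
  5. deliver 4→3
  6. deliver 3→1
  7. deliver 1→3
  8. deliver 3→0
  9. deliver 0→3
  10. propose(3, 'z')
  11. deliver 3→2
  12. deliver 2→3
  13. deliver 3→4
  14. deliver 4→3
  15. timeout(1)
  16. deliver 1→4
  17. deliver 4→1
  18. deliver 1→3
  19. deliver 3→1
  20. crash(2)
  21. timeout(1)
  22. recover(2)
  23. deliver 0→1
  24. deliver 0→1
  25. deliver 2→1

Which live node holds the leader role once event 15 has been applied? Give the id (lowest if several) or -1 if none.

1. timeout(3):  <3:cand t1 ->
2. deliver 3→2:  <2:foll t1 ->
3. deliver 2→3:  nop
4. deliver 3→4:  <4:foll t1 ->
5. deliver 4→3:  <3:lead t1 ->
6. deliver 3→1:  <1:foll t1 ->
7. deliver 1→3:  nop
8. deliver 3→0:  <0:foll t1 ->
9. deliver 0→3:  nop
10. propose(3,'z'):  <3:lead t1 z>
11. deliver 3→2:  <2:foll t1 z>
12. deliver 2→3:  nop
13. deliver 3→4:  <4:foll t1 z>
14. deliver 4→3:  nop
15. timeout(1):  <1:cand t2 ->

3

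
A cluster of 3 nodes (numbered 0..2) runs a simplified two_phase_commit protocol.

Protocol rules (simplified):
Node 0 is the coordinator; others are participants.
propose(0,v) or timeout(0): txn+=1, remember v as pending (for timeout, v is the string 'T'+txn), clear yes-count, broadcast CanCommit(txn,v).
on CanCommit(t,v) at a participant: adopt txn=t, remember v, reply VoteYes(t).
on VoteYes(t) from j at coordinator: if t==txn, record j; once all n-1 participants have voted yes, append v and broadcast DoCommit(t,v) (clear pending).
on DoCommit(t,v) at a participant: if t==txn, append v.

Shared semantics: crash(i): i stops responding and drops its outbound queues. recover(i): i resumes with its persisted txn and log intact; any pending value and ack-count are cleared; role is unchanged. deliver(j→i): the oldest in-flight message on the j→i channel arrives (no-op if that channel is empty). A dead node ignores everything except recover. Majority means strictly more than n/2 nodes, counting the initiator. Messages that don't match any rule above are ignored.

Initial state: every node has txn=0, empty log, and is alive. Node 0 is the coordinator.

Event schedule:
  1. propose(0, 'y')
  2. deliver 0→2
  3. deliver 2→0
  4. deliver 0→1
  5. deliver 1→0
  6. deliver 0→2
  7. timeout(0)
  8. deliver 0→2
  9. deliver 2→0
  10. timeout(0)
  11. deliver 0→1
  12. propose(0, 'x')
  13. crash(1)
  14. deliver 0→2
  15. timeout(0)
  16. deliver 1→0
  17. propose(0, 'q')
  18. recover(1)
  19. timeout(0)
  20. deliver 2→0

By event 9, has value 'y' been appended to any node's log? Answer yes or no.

step 1 propose(0,'y'): 0={coor,t=1,log=-}
step 2 deliver 0→2: 2={part,t=1,log=-}
step 3 deliver 2→0: —
step 4 deliver 0→1: 1={part,t=1,log=-}
step 5 deliver 1→0: 0={coor,t=1,log=y}
step 6 deliver 0→2: 2={part,t=1,log=y}
step 7 timeout(0): 0={coor,t=2,log=y}
step 8 deliver 0→2: 2={part,t=2,log=y}
step 9 deliver 2→0: —

yes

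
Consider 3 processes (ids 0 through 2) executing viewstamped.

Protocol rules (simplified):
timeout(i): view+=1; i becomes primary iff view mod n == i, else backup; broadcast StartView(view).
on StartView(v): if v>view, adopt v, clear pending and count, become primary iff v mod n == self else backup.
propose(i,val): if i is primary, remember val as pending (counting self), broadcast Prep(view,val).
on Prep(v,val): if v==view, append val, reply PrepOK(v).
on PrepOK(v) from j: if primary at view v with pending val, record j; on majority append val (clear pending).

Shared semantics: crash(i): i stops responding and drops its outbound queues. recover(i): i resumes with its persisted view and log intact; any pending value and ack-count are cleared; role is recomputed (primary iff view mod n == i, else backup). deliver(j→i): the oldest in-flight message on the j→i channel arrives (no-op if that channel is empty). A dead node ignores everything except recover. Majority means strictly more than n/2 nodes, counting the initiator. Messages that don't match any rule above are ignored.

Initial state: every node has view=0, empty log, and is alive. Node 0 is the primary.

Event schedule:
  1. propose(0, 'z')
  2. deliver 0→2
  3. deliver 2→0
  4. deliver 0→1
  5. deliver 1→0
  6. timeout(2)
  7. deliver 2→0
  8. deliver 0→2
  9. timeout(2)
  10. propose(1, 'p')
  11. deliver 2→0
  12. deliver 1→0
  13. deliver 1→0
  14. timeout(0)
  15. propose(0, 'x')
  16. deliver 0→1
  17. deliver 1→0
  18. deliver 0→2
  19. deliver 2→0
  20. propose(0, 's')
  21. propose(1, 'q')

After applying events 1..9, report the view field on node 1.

e1 propose(0,'z'): ·
e2 deliver 0→2: 2[back,v=0,z]
e3 deliver 2→0: 0[prim,v=0,z]
e4 deliver 0→1: 1[back,v=0,z]
e5 deliver 1→0: ·
e6 timeout(2): 2[back,v=1,z]
e7 deliver 2→0: 0[back,v=1,z]
e8 deliver 0→2: ·
e9 timeout(2): 2[prim,v=2,z]

0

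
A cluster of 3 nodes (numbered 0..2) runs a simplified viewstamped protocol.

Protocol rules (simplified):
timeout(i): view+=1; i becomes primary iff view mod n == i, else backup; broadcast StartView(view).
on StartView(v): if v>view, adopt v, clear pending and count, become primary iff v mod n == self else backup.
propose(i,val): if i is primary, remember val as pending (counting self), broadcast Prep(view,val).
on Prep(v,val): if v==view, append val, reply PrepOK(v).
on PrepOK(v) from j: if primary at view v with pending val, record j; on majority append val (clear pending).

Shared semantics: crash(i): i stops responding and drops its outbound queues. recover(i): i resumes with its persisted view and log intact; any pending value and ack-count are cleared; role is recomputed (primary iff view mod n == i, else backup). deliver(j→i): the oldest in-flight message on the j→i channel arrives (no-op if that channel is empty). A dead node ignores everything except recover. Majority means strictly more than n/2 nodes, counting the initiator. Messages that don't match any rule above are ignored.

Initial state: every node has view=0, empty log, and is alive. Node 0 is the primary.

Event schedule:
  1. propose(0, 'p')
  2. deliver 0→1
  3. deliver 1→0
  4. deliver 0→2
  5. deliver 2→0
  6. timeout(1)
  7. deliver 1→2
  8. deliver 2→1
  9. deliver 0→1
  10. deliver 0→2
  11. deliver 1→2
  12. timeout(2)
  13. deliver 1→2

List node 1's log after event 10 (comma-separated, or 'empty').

p

[1] propose(0,'p') → ∅
[2] deliver 0→1 → N1(back v0 [p])
[3] deliver 1→0 → N0(prim v0 [p])
[4] deliver 0→2 → N2(back v0 [p])
[5] deliver 2→0 → ∅
[6] timeout(1) → N1(prim v1 [p])
[7] deliver 1→2 → N2(back v1 [p])
[8] deliver 2→1 → ∅
[9] deliver 0→1 → ∅
[10] deliver 0→2 → ∅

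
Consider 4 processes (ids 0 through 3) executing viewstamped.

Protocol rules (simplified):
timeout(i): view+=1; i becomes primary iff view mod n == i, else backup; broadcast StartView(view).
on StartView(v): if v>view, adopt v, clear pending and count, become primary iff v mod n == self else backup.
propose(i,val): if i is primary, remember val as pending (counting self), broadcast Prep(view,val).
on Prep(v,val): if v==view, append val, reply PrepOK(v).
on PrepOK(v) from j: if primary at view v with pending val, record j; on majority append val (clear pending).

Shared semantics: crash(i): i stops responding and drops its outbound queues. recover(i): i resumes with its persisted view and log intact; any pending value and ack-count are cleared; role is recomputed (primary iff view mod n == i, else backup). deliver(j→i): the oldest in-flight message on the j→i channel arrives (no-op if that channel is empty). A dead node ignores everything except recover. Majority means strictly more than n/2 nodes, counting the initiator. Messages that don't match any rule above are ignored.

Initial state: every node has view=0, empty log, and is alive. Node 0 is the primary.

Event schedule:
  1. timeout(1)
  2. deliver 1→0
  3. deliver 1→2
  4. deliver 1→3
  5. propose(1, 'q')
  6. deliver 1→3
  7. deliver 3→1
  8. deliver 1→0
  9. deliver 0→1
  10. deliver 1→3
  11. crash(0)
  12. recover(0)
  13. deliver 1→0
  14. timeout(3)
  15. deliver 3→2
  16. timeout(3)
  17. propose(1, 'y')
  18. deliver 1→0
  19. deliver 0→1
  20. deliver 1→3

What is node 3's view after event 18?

e1 timeout(1): 1[prim,v=1,-]
e2 deliver 1→0: 0[back,v=1,-]
e3 deliver 1→2: 2[back,v=1,-]
e4 deliver 1→3: 3[back,v=1,-]
e5 propose(1,'q'): ·
e6 deliver 1→3: 3[back,v=1,q]
e7 deliver 3→1: ·
e8 deliver 1→0: 0[back,v=1,q]
e9 deliver 0→1: 1[prim,v=1,q]
e10 deliver 1→3: ·
e11 crash(0): 0[✗back,v=1,q]
e12 recover(0): 0[back,v=1,q]
e13 deliver 1→0: ·
e14 timeout(3): 3[back,v=2,q]
e15 deliver 3→2: 2[prim,v=2,-]
e16 timeout(3): 3[prim,v=3,q]
e17 propose(1,'y'): ·
e18 deliver 1→0: 0[back,v=1,q,y]

3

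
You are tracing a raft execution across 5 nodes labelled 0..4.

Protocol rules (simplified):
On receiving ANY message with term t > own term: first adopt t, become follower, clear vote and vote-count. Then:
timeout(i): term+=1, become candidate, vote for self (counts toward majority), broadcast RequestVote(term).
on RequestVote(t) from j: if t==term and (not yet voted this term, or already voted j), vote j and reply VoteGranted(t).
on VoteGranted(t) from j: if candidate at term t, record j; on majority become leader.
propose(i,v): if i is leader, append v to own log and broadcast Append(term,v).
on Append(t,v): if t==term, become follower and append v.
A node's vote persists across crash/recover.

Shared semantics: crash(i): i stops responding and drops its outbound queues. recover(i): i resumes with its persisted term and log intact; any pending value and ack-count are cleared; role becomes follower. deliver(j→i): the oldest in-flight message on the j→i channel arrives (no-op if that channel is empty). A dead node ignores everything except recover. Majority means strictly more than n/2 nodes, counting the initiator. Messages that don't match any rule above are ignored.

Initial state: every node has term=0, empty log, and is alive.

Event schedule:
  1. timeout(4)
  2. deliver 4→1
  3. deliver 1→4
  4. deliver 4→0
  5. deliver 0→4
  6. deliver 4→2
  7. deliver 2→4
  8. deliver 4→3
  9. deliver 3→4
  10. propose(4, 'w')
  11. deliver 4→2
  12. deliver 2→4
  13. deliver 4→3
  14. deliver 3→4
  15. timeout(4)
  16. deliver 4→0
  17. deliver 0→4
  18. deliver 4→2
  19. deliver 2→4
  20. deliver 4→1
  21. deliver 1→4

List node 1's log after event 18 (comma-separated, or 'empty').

empty

1. timeout(4):  <4:cand t1 ->
2. deliver 4→1:  <1:foll t1 ->
3. deliver 1→4:  nop
4. deliver 4→0:  <0:foll t1 ->
5. deliver 0→4:  <4:lead t1 ->
6. deliver 4→2:  <2:foll t1 ->
7. deliver 2→4:  nop
8. deliver 4→3:  <3:foll t1 ->
9. deliver 3→4:  nop
10. propose(4,'w'):  <4:lead t1 w>
11. deliver 4→2:  <2:foll t1 w>
12. deliver 2→4:  nop
13. deliver 4→3:  <3:foll t1 w>
14. deliver 3→4:  nop
15. timeout(4):  <4:cand t2 w>
16. deliver 4→0:  <0:foll t1 w>
17. deliver 0→4:  nop
18. deliver 4→2:  <2:foll t2 w>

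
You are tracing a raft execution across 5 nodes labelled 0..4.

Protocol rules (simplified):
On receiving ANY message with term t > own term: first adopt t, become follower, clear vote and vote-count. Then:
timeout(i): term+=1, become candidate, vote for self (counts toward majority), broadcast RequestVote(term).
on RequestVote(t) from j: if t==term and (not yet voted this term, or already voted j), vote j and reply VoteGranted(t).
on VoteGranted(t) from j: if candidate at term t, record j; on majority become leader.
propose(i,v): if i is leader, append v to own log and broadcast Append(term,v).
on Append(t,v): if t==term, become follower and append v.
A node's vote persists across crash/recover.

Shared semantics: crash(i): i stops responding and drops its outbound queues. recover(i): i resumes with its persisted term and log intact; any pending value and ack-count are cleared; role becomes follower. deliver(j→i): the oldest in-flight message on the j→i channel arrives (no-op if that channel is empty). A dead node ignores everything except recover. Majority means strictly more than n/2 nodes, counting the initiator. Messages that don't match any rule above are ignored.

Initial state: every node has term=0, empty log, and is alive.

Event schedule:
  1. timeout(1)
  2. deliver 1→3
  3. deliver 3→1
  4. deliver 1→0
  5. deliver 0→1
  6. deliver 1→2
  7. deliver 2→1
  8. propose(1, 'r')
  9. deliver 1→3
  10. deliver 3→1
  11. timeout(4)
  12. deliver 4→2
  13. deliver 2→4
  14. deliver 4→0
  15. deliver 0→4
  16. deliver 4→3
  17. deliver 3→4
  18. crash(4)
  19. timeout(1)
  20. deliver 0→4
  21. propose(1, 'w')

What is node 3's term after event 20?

1

step 1 timeout(1): 1={cand,t=1,log=-}
step 2 deliver 1→3: 3={foll,t=1,log=-}
step 3 deliver 3→1: —
step 4 deliver 1→0: 0={foll,t=1,log=-}
step 5 deliver 0→1: 1={lead,t=1,log=-}
step 6 deliver 1→2: 2={foll,t=1,log=-}
step 7 deliver 2→1: —
step 8 propose(1,'r'): 1={lead,t=1,log=r}
step 9 deliver 1→3: 3={foll,t=1,log=r}
step 10 deliver 3→1: —
step 11 timeout(4): 4={cand,t=1,log=-}
step 12 deliver 4→2: —
step 13 deliver 2→4: —
step 14 deliver 4→0: —
step 15 deliver 0→4: —
step 16 deliver 4→3: —
step 17 deliver 3→4: —
step 18 crash(4): 4={✗cand,t=1,log=-}
step 19 timeout(1): 1={cand,t=2,log=r}
step 20 deliver 0→4: —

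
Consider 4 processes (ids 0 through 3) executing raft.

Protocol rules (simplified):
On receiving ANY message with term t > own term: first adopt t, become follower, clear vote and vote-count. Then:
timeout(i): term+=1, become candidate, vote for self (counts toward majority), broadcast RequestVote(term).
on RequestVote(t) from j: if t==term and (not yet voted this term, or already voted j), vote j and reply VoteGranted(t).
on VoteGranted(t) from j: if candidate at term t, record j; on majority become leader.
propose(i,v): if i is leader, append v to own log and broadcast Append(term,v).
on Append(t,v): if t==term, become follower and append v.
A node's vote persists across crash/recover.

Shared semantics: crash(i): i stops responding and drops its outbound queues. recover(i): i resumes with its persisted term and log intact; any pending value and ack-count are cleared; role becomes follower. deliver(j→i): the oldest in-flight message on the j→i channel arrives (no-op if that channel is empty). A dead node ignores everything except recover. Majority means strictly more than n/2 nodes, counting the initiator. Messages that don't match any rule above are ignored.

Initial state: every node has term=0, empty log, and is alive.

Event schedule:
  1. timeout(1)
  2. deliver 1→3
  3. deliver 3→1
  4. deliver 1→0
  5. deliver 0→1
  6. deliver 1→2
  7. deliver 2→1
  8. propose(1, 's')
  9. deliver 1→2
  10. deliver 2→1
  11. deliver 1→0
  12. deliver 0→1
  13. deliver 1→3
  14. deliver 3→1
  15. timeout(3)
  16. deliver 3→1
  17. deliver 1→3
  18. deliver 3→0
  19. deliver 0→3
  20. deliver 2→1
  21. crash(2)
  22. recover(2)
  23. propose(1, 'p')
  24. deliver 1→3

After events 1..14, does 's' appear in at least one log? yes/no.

yes

[1] timeout(1) → N1(cand t1 [-])
[2] deliver 1→3 → N3(foll t1 [-])
[3] deliver 3→1 → ∅
[4] deliver 1→0 → N0(foll t1 [-])
[5] deliver 0→1 → N1(lead t1 [-])
[6] deliver 1→2 → N2(foll t1 [-])
[7] deliver 2→1 → ∅
[8] propose(1,'s') → N1(lead t1 [s])
[9] deliver 1→2 → N2(foll t1 [s])
[10] deliver 2→1 → ∅
[11] deliver 1→0 → N0(foll t1 [s])
[12] deliver 0→1 → ∅
[13] deliver 1→3 → N3(foll t1 [s])
[14] deliver 3→1 → ∅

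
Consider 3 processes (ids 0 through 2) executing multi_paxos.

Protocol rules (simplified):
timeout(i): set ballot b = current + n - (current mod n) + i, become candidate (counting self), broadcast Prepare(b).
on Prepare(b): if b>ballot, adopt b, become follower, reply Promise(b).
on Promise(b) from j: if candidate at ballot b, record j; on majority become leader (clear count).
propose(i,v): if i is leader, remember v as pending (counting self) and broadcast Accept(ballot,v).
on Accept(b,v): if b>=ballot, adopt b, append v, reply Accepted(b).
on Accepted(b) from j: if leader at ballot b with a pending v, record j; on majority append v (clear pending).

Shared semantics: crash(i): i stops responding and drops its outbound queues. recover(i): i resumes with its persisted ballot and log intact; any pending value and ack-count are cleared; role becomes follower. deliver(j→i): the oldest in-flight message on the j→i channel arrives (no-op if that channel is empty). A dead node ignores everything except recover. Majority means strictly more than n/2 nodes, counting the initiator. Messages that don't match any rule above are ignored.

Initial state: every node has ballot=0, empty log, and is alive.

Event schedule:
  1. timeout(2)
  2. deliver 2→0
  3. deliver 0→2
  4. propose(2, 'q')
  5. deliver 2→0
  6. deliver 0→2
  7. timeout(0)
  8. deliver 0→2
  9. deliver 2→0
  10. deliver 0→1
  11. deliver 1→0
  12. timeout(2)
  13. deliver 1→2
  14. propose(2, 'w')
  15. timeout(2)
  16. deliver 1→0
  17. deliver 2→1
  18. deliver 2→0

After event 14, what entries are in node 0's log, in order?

[1] timeout(2) → N2(cand b5 [-])
[2] deliver 2→0 → N0(foll b5 [-])
[3] deliver 0→2 → N2(lead b5 [-])
[4] propose(2,'q') → ∅
[5] deliver 2→0 → N0(foll b5 [q])
[6] deliver 0→2 → N2(lead b5 [q])
[7] timeout(0) → N0(cand b6 [q])
[8] deliver 0→2 → N2(foll b6 [q])
[9] deliver 2→0 → N0(lead b6 [q])
[10] deliver 0→1 → N1(foll b6 [-])
[11] deliver 1→0 → ∅
[12] timeout(2) → N2(cand b11 [q])
[13] deliver 1→2 → ∅
[14] propose(2,'w') → ∅

q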